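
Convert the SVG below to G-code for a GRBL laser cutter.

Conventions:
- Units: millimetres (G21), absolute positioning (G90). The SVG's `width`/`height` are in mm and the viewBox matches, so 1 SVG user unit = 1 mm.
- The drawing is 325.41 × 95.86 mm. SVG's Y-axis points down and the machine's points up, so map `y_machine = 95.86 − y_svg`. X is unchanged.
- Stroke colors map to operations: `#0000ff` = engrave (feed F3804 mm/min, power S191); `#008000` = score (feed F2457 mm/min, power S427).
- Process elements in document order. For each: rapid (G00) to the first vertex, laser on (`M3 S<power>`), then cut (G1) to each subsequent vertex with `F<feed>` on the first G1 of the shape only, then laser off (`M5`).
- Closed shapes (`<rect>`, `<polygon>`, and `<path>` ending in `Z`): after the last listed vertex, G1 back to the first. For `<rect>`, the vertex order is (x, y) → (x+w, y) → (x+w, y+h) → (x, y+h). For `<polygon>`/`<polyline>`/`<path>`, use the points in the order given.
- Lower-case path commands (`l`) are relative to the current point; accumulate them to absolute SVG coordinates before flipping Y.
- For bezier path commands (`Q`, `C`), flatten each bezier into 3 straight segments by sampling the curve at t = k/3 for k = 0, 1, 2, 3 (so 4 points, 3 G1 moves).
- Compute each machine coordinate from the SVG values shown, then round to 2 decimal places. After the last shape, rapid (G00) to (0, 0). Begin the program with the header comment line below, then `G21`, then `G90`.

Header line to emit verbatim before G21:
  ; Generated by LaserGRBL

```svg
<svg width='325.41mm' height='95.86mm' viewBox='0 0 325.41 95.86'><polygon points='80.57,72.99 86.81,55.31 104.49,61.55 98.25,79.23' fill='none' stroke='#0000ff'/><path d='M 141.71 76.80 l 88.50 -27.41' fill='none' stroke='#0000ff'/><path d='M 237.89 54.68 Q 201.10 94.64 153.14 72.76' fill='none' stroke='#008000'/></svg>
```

viewBox `0 0 325.41 95.86` with mm width/height → 1 unit = 1 mm. Flip: y_m = 95.86 − y_svg.

**Shape 1** — `<polygon>` regular polygon, stroke `#0000ff` → engrave (S191, F3804). Machine vertices: (80.57,22.87) → (86.81,40.55) → (104.49,34.31) → (98.25,16.63) → (80.57,22.87). Closed: final G1 returns to the first vertex.

**Shape 2** — `<path>` line segment, stroke `#0000ff` → engrave (S191, F3804). Machine vertices: (141.71,19.06) → (230.21,46.47). Open path.

**Shape 3** — `<path>` quadratic bezier, stroke `#008000` → score (S427, F2457). Control points (SVG): P0=(237.89,54.68), P1=(201.10,94.64), P2=(153.14,72.76); sampled at t=k/3. Machine vertices: (237.89,41.18) → (212.12,21.41) → (183.87,15.38) → (153.14,23.10). Open path.

; Generated by LaserGRBL
G21
G90
G00 X80.57 Y22.87
M3 S191
G1 X86.81 Y40.55 F3804
G1 X104.49 Y34.31
G1 X98.25 Y16.63
G1 X80.57 Y22.87
M5
G00 X141.71 Y19.06
M3 S191
G1 X230.21 Y46.47 F3804
M5
G00 X237.89 Y41.18
M3 S427
G1 X212.12 Y21.41 F2457
G1 X183.87 Y15.38
G1 X153.14 Y23.10
M5
G00 X0.00 Y0.00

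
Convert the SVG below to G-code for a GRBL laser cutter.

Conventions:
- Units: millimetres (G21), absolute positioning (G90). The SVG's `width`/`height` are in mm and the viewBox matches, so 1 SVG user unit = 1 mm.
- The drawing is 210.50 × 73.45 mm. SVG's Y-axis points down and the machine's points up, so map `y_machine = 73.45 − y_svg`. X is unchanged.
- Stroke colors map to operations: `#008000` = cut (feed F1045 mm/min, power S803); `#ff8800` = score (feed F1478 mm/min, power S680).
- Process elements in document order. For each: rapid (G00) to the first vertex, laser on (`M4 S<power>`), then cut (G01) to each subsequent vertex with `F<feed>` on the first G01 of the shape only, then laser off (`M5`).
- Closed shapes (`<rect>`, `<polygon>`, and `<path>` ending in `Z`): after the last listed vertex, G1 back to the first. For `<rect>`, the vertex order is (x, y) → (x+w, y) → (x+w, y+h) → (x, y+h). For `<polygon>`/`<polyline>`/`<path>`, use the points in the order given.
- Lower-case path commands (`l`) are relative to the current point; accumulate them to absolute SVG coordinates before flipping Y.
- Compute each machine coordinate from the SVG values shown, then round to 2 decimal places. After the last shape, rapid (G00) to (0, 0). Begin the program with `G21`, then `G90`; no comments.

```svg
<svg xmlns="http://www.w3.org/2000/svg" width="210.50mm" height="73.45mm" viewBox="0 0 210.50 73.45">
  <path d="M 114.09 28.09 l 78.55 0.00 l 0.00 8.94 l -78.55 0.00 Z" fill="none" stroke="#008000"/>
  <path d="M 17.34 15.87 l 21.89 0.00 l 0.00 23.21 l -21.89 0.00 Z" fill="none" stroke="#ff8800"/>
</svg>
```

G21
G90
G00 X114.09 Y45.36
M4 S803
G01 X192.64 Y45.36 F1045
G01 X192.64 Y36.42
G01 X114.09 Y36.42
G01 X114.09 Y45.36
M5
G00 X17.34 Y57.58
M4 S680
G01 X39.23 Y57.58 F1478
G01 X39.23 Y34.37
G01 X17.34 Y34.37
G01 X17.34 Y57.58
M5
G00 X0.00 Y0.00

1 u = 1 mm; y_m = 73.45 − y.

[1] `<path>` rectangle, #008000→cut S803 F1045: (114.09,45.36) → (192.64,45.36) → (192.64,36.42) → (114.09,36.42) → (114.09,45.36) (closed)

[2] `<path>` rectangle, #ff8800→score S680 F1478: (17.34,57.58) → (39.23,57.58) → (39.23,34.37) → (17.34,34.37) → (17.34,57.58) (closed)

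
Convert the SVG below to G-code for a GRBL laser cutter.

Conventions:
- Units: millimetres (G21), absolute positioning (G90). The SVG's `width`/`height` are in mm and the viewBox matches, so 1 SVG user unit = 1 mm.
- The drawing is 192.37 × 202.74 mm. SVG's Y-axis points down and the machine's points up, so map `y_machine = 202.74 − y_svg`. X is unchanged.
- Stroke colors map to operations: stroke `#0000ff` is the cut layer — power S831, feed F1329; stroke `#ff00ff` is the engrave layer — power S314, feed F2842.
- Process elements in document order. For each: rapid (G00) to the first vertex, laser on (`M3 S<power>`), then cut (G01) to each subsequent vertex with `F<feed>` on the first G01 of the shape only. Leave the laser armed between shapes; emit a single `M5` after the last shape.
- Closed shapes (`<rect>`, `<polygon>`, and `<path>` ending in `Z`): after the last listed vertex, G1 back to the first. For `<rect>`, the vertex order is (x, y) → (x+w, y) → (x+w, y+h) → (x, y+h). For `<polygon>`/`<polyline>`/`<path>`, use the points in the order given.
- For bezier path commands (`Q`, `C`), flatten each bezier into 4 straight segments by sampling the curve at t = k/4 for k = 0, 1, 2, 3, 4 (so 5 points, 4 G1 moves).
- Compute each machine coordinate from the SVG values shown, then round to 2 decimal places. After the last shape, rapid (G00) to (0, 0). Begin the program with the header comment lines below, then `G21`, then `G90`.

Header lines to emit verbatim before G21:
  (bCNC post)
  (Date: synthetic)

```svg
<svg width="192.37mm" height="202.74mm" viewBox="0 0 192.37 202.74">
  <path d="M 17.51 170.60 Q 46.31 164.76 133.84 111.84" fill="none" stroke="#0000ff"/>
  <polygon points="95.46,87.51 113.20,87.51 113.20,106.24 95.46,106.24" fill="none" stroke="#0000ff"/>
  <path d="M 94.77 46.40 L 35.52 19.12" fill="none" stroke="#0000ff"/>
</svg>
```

viewBox `0 0 192.37 202.74` with mm width/height → 1 unit = 1 mm. Flip: y_m = 202.74 − y_svg.

**Shape 1** — `<path>` quadratic bezier, stroke `#0000ff` → cut (S831, F1329). Control points (SVG): P0=(17.51,170.60), P1=(46.31,164.76), P2=(133.84,111.84); sampled at t=k/4. Machine vertices: (17.51,32.14) → (35.58,38.00) → (60.99,49.75) → (93.75,67.38) → (133.84,90.90). Open path.

**Shape 2** — `<polygon>` rectangle, stroke `#0000ff` → cut (S831, F1329). Machine vertices: (95.46,115.23) → (113.20,115.23) → (113.20,96.50) → (95.46,96.50) → (95.46,115.23). Closed: final G1 returns to the first vertex.

**Shape 3** — `<path>` line segment, stroke `#0000ff` → cut (S831, F1329). Machine vertices: (94.77,156.34) → (35.52,183.62). Open path.

(bCNC post)
(Date: synthetic)
G21
G90
G00 X17.51 Y32.14
M3 S831
G01 X35.58 Y38.00 F1329
G01 X60.99 Y49.75
G01 X93.75 Y67.38
G01 X133.84 Y90.90
G00 X95.46 Y115.23
M3 S831
G01 X113.20 Y115.23 F1329
G01 X113.20 Y96.50
G01 X95.46 Y96.50
G01 X95.46 Y115.23
G00 X94.77 Y156.34
M3 S831
G01 X35.52 Y183.62 F1329
M5
G00 X0.00 Y0.00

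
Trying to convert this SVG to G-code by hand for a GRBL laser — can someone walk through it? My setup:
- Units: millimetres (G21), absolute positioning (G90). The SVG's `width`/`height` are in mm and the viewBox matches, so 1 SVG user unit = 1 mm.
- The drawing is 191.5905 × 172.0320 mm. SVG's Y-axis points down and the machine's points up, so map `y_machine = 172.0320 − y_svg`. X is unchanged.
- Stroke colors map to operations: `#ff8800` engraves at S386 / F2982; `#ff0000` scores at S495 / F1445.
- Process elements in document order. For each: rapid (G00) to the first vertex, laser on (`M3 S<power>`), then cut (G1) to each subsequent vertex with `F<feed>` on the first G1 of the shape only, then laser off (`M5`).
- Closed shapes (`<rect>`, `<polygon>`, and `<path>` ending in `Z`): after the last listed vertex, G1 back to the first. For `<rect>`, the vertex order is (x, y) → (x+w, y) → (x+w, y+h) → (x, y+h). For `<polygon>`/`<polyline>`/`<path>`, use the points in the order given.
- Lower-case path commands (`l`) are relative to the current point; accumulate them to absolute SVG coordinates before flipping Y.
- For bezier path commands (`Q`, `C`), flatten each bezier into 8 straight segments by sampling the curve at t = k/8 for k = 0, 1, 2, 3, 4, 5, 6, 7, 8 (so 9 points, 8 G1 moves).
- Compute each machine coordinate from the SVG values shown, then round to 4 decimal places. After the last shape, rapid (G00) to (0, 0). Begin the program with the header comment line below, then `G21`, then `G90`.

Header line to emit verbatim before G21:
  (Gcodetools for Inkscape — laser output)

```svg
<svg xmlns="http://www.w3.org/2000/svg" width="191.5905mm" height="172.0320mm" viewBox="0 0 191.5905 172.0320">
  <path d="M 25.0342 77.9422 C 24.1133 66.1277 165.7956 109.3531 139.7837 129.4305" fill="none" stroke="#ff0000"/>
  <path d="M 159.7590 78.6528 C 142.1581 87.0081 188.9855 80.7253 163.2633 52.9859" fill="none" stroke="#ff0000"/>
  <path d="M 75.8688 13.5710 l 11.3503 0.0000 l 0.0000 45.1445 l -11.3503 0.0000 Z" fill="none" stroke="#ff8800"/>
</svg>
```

viewBox `0 0 191.5905 172.0320` with mm width/height → 1 unit = 1 mm. Flip: y_m = 172.0320 − y_svg.

**Shape 1** — `<path>` cubic bezier, stroke `#ff0000` → score (S495, F1445). Control points (SVG): P0=(25.0342,77.9422), P1=(24.1133,66.1277), P2=(165.7956,109.3531), P3=(139.7837,129.4305); sampled at t=k/8. Machine vertices: (25.0342,94.0898) → (30.7673,96.0930) → (46.2332,93.8524) → (67.7956,88.2843) → (91.8181,80.3051) → (114.6644,70.8309) → (132.6984,60.7781) → (142.2835,51.0629) → (139.7837,42.6015). Open path.

**Shape 2** — `<path>` cubic bezier, stroke `#ff0000` → score (S495, F1445). Control points (SVG): P0=(159.7590,78.6528), P1=(142.1581,87.0081), P2=(188.9855,80.7253), P3=(163.2633,52.9859); sampled at t=k/8. Machine vertices: (159.7590,93.3792) → (155.9112,90.9454) → (156.4984,89.9639) → (159.9152,90.5145) → (164.5566,92.6771) → (168.8174,96.5317) → (171.0922,102.1581) → (169.7759,109.6363) → (163.2633,119.0461). Open path.

**Shape 3** — `<path>` rectangle, stroke `#ff8800` → engrave (S386, F2982). Machine vertices: (75.8688,158.4610) → (87.2191,158.4610) → (87.2191,113.3165) → (75.8688,113.3165) → (75.8688,158.4610). Closed: final G1 returns to the first vertex.

(Gcodetools for Inkscape — laser output)
G21
G90
G00 X25.0342 Y94.0898
M3 S495
G1 X30.7673 Y96.0930 F1445
G1 X46.2332 Y93.8524
G1 X67.7956 Y88.2843
G1 X91.8181 Y80.3051
G1 X114.6644 Y70.8309
G1 X132.6984 Y60.7781
G1 X142.2835 Y51.0629
G1 X139.7837 Y42.6015
M5
G00 X159.7590 Y93.3792
M3 S495
G1 X155.9112 Y90.9454 F1445
G1 X156.4984 Y89.9639
G1 X159.9152 Y90.5145
G1 X164.5566 Y92.6771
G1 X168.8174 Y96.5317
G1 X171.0922 Y102.1581
G1 X169.7759 Y109.6363
G1 X163.2633 Y119.0461
M5
G00 X75.8688 Y158.4610
M3 S386
G1 X87.2191 Y158.4610 F2982
G1 X87.2191 Y113.3165
G1 X75.8688 Y113.3165
G1 X75.8688 Y158.4610
M5
G00 X0.0000 Y0.0000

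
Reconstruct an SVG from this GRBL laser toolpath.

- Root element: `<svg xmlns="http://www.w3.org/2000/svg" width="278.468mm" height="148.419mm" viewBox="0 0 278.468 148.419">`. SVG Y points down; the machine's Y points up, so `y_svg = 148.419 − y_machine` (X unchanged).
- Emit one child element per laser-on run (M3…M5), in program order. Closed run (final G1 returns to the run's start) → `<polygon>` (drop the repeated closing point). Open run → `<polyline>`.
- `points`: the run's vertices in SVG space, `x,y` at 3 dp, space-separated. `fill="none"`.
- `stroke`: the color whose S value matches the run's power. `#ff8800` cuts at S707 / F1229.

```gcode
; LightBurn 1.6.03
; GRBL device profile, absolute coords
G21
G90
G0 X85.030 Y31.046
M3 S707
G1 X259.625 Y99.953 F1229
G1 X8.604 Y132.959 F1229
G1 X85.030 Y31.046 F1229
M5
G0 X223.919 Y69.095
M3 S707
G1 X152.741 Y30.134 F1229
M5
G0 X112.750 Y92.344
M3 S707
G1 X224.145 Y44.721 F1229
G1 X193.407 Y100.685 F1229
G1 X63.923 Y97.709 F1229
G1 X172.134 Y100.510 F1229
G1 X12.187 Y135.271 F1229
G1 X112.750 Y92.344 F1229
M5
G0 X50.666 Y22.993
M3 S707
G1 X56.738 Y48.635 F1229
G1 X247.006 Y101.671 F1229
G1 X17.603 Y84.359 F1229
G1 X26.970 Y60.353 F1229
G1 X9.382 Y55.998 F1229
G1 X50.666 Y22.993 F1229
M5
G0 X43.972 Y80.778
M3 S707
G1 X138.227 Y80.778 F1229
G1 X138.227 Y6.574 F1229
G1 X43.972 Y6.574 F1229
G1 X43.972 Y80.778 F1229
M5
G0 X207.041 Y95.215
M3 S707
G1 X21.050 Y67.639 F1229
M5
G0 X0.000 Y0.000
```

<svg xmlns="http://www.w3.org/2000/svg" width="278.468mm" height="148.419mm" viewBox="0 0 278.468 148.419">
  <polygon points="85.030,117.373 259.625,48.466 8.604,15.460" fill="none" stroke="#ff8800"/>
  <polyline points="223.919,79.324 152.741,118.285" fill="none" stroke="#ff8800"/>
  <polygon points="112.750,56.075 224.145,103.698 193.407,47.734 63.923,50.710 172.134,47.909 12.187,13.148" fill="none" stroke="#ff8800"/>
  <polygon points="50.666,125.426 56.738,99.784 247.006,46.748 17.603,64.060 26.970,88.066 9.382,92.421" fill="none" stroke="#ff8800"/>
  <polygon points="43.972,67.641 138.227,67.641 138.227,141.845 43.972,141.845" fill="none" stroke="#ff8800"/>
  <polyline points="207.041,53.204 21.050,80.780" fill="none" stroke="#ff8800"/>
</svg>

y_svg = 148.419 − y_m. Every run uses S707, so all elements get stroke `#ff8800` (cut).

[1] closed run; points: 85.030,117.373 259.625,48.466 8.604,15.460

[2] open run; points: 223.919,79.324 152.741,118.285

[3] closed run; points: 112.750,56.075 224.145,103.698 193.407,47.734 63.923,50.710 172.134,47.909 12.187,13.148

[4] closed run; points: 50.666,125.426 56.738,99.784 247.006,46.748 17.603,64.060 26.970,88.066 9.382,92.421

[5] closed run; points: 43.972,67.641 138.227,67.641 138.227,141.845 43.972,141.845

[6] open run; points: 207.041,53.204 21.050,80.780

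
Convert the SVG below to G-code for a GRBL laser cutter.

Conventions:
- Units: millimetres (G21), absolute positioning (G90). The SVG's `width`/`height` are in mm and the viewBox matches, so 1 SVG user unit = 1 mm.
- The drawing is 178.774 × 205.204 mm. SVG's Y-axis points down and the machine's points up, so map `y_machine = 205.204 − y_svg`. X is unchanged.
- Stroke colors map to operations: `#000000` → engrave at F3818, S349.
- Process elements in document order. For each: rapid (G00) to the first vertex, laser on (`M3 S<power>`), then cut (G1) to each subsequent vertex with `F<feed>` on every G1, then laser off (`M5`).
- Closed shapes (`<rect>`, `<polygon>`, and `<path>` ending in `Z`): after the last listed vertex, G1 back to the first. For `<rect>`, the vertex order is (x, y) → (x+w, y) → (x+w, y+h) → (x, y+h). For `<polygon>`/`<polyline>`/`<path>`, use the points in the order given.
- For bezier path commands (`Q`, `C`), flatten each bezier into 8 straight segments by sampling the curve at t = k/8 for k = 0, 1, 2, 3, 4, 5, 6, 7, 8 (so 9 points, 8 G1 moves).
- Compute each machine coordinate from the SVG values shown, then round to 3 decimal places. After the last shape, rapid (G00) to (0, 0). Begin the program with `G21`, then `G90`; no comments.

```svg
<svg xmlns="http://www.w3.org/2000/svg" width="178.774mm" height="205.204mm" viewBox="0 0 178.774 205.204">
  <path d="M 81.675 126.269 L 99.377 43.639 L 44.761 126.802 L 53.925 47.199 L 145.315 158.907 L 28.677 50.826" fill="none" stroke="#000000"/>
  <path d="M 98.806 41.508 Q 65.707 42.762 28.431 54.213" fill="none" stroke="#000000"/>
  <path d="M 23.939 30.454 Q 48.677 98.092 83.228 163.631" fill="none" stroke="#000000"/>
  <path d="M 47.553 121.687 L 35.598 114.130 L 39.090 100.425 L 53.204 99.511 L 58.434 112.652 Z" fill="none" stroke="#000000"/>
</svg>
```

G21
G90
G00 X81.675 Y78.935
M3 S349
G1 X99.377 Y161.565 F3818
G1 X44.761 Y78.402 F3818
G1 X53.925 Y158.005 F3818
G1 X145.315 Y46.297 F3818
G1 X28.677 Y154.378 F3818
M5
G00 X98.806 Y163.696
M3 S349
G1 X90.466 Y163.223 F3818
G1 X81.995 Y162.432 F3818
G1 X73.394 Y161.322 F3818
G1 X64.663 Y159.893 F3818
G1 X55.801 Y158.145 F3818
G1 X46.808 Y156.079 F3818
G1 X37.685 Y153.694 F3818
G1 X28.431 Y150.991 F3818
M5
G00 X23.939 Y174.750
M3 S349
G1 X30.277 Y157.873 F3818
G1 X36.921 Y141.062 F3818
G1 X43.872 Y124.317 F3818
G1 X51.130 Y107.637 F3818
G1 X58.695 Y91.022 F3818
G1 X66.566 Y74.474 F3818
G1 X74.744 Y57.991 F3818
G1 X83.228 Y41.573 F3818
M5
G00 X47.553 Y83.517
M3 S349
G1 X35.598 Y91.074 F3818
G1 X39.090 Y104.779 F3818
G1 X53.204 Y105.693 F3818
G1 X58.434 Y92.552 F3818
G1 X47.553 Y83.517 F3818
M5
G00 X0.000 Y0.000

1 u = 1 mm; y_m = 205.204 − y.

[1] `<path>` open polyline, #000000→engrave S349 F3818: (81.675,78.935) → (99.377,161.565) → (44.761,78.402) → (53.925,158.005) → (145.315,46.297) → (28.677,154.378)

[2] `<path>` quadratic bezier, #000000→engrave S349 F3818: (98.806,163.696) → (90.466,163.223) → (81.995,162.432) → (73.394,161.322) → (64.663,159.893) → (55.801,158.145) → (46.808,156.079) → (37.685,153.694) → (28.431,150.991)

[3] `<path>` quadratic bezier, #000000→engrave S349 F3818: (23.939,174.750) → (30.277,157.873) → (36.921,141.062) → (43.872,124.317) → (51.130,107.637) → (58.695,91.022) → (66.566,74.474) → (74.744,57.991) → (83.228,41.573)

[4] `<path>` regular polygon, #000000→engrave S349 F3818: (47.553,83.517) → (35.598,91.074) → (39.090,104.779) → (53.204,105.693) → (58.434,92.552) → (47.553,83.517) (closed)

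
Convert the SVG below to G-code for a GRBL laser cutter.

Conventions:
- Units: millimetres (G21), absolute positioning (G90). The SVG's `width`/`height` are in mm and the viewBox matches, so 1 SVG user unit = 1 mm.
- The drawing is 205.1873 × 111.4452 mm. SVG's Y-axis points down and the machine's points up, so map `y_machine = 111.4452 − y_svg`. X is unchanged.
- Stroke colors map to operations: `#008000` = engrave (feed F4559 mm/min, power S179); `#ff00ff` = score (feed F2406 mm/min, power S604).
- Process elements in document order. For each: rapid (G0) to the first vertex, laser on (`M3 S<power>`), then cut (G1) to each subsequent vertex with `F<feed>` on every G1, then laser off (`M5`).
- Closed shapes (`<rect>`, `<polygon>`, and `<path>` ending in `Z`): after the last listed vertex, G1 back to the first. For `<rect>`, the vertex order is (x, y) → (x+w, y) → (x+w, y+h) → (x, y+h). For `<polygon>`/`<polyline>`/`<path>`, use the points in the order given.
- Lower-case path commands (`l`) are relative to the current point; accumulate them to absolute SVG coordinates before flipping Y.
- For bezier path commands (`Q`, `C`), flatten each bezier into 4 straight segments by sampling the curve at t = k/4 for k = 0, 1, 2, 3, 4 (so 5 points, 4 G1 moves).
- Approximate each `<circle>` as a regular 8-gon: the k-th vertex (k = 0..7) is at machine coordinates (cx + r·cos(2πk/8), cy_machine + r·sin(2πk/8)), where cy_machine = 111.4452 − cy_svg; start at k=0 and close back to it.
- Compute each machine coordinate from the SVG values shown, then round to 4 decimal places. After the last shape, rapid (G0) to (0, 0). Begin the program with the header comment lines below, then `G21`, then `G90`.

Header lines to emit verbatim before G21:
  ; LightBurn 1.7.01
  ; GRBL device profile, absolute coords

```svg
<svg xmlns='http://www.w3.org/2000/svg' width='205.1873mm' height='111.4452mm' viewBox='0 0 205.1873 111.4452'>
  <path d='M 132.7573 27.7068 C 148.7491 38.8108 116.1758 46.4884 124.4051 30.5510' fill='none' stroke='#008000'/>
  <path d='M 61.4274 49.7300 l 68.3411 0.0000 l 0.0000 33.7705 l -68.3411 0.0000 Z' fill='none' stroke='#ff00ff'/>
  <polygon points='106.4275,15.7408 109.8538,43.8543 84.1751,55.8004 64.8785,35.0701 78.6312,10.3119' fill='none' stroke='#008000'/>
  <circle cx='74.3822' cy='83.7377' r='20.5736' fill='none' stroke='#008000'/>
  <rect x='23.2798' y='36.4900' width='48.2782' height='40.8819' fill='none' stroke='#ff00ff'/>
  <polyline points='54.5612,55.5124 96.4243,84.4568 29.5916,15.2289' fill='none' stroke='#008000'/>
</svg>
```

Since the viewBox matches the mm dimensions, user units are millimetres directly. The only transform is the Y-flip y_m = 111.4452 − y_svg.

Shape 1 is a cubic bezier drawn with `<path>`. Its stroke #008000 means engrave at S179, F4559. After flipping Y the toolpath is (132.7573,83.7384) → (137.0416,76.3683) → (131.4921,72.1758) → (124.4872,73.0535) → (124.4051,80.8942).

Shape 2 is a rectangle drawn with `<path>`. Its stroke #ff00ff means score at S604, F2406. After flipping Y the toolpath is (61.4274,61.7152) → (129.7685,61.7152) → (129.7685,27.9447) → (61.4274,27.9447) → (61.4274,61.7152), returning to the start.

Shape 3 is a regular polygon drawn with `<polygon>`. Its stroke #008000 means engrave at S179, F4559. After flipping Y the toolpath is (106.4275,95.7044) → (109.8538,67.5909) → (84.1751,55.6448) → (64.8785,76.3751) → (78.6312,101.1333) → (106.4275,95.7044), returning to the start.

Shape 4 is a circle drawn with `<circle>`. Its stroke #008000 means engrave at S179, F4559. After flipping Y the toolpath is (94.9558,27.7075) → (88.9299,42.2552) → (74.3822,48.2811) → (59.8345,42.2552) → (53.8086,27.7075) → (59.8345,13.1598) → (74.3822,7.1339) → (88.9299,13.1598) → (94.9558,27.7075), returning to the start.

Shape 5 is a rectangle drawn with `<rect>`. Its stroke #ff00ff means score at S604, F2406. After flipping Y the toolpath is (23.2798,74.9552) → (71.5580,74.9552) → (71.5580,34.0733) → (23.2798,34.0733) → (23.2798,74.9552), returning to the start.

Shape 6 is a open polyline drawn with `<polyline>`. Its stroke #008000 means engrave at S179, F4559. After flipping Y the toolpath is (54.5612,55.9328) → (96.4243,26.9884) → (29.5916,96.2163).

; LightBurn 1.7.01
; GRBL device profile, absolute coords
G21
G90
G0 X132.7573 Y83.7384
M3 S179
G1 X137.0416 Y76.3683 F4559
G1 X131.4921 Y72.1758 F4559
G1 X124.4872 Y73.0535 F4559
G1 X124.4051 Y80.8942 F4559
M5
G0 X61.4274 Y61.7152
M3 S604
G1 X129.7685 Y61.7152 F2406
G1 X129.7685 Y27.9447 F2406
G1 X61.4274 Y27.9447 F2406
G1 X61.4274 Y61.7152 F2406
M5
G0 X106.4275 Y95.7044
M3 S179
G1 X109.8538 Y67.5909 F4559
G1 X84.1751 Y55.6448 F4559
G1 X64.8785 Y76.3751 F4559
G1 X78.6312 Y101.1333 F4559
G1 X106.4275 Y95.7044 F4559
M5
G0 X94.9558 Y27.7075
M3 S179
G1 X88.9299 Y42.2552 F4559
G1 X74.3822 Y48.2811 F4559
G1 X59.8345 Y42.2552 F4559
G1 X53.8086 Y27.7075 F4559
G1 X59.8345 Y13.1598 F4559
G1 X74.3822 Y7.1339 F4559
G1 X88.9299 Y13.1598 F4559
G1 X94.9558 Y27.7075 F4559
M5
G0 X23.2798 Y74.9552
M3 S604
G1 X71.5580 Y74.9552 F2406
G1 X71.5580 Y34.0733 F2406
G1 X23.2798 Y34.0733 F2406
G1 X23.2798 Y74.9552 F2406
M5
G0 X54.5612 Y55.9328
M3 S179
G1 X96.4243 Y26.9884 F4559
G1 X29.5916 Y96.2163 F4559
M5
G0 X0.0000 Y0.0000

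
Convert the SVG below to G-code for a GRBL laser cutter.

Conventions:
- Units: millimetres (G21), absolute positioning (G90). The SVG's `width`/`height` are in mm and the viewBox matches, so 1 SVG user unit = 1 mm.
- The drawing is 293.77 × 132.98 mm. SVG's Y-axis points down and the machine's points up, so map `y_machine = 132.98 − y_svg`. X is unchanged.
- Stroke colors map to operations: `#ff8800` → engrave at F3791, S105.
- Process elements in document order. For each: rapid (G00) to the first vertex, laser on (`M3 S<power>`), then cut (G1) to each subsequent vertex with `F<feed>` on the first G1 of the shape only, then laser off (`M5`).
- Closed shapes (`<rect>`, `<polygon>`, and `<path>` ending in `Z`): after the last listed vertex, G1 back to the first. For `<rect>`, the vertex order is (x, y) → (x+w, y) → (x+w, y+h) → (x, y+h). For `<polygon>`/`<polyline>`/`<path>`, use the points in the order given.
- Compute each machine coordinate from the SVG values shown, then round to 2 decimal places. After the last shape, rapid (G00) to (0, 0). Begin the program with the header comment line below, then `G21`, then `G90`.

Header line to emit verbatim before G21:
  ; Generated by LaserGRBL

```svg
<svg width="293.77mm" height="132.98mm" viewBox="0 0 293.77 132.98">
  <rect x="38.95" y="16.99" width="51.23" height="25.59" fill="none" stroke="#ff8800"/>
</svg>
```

; Generated by LaserGRBL
G21
G90
G00 X38.95 Y115.99
M3 S105
G1 X90.18 Y115.99 F3791
G1 X90.18 Y90.40
G1 X38.95 Y90.40
G1 X38.95 Y115.99
M5
G00 X0.00 Y0.00

Since the viewBox matches the mm dimensions, user units are millimetres directly. The only transform is the Y-flip y_m = 132.98 − y_svg.

Shape 1 is a rectangle drawn with `<rect>`. Its stroke #ff8800 means engrave at S105, F3791. After flipping Y the toolpath is (38.95,115.99) → (90.18,115.99) → (90.18,90.40) → (38.95,90.40) → (38.95,115.99), returning to the start.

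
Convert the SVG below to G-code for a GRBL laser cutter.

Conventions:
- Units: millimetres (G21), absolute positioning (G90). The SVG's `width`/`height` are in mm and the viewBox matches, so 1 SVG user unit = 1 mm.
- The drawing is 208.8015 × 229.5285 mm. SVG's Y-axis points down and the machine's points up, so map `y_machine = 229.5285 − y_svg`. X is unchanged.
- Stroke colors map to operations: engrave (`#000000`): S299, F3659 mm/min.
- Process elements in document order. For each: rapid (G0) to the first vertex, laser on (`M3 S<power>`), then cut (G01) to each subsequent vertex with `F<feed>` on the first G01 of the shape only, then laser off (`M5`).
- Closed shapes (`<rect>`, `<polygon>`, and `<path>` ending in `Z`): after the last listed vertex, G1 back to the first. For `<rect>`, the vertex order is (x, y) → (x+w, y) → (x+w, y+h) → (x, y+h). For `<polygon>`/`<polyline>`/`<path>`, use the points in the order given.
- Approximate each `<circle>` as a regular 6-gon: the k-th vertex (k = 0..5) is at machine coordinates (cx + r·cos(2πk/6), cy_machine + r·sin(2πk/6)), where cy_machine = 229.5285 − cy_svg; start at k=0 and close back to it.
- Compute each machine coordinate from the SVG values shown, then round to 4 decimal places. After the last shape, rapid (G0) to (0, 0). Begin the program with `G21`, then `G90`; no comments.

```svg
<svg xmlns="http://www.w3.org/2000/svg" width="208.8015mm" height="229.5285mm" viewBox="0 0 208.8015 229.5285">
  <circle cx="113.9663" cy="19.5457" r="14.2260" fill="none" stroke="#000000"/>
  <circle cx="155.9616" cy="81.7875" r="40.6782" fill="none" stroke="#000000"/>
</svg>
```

1 u = 1 mm; y_m = 229.5285 − y.

[1] `<circle>` circle, #000000→engrave S299 F3659: (128.1923,209.9828) → (121.0793,222.3029) → (106.8533,222.3029) → (99.7403,209.9828) → (106.8533,197.6627) → (121.0793,197.6627) → (128.1923,209.9828) (closed)

[2] `<circle>` circle, #000000→engrave S299 F3659: (196.6398,147.7410) → (176.3007,182.9694) → (135.6225,182.9694) → (115.2834,147.7410) → (135.6225,112.5126) → (176.3007,112.5126) → (196.6398,147.7410) (closed)

G21
G90
G0 X128.1923 Y209.9828
M3 S299
G01 X121.0793 Y222.3029 F3659
G01 X106.8533 Y222.3029
G01 X99.7403 Y209.9828
G01 X106.8533 Y197.6627
G01 X121.0793 Y197.6627
G01 X128.1923 Y209.9828
M5
G0 X196.6398 Y147.7410
M3 S299
G01 X176.3007 Y182.9694 F3659
G01 X135.6225 Y182.9694
G01 X115.2834 Y147.7410
G01 X135.6225 Y112.5126
G01 X176.3007 Y112.5126
G01 X196.6398 Y147.7410
M5
G0 X0.0000 Y0.0000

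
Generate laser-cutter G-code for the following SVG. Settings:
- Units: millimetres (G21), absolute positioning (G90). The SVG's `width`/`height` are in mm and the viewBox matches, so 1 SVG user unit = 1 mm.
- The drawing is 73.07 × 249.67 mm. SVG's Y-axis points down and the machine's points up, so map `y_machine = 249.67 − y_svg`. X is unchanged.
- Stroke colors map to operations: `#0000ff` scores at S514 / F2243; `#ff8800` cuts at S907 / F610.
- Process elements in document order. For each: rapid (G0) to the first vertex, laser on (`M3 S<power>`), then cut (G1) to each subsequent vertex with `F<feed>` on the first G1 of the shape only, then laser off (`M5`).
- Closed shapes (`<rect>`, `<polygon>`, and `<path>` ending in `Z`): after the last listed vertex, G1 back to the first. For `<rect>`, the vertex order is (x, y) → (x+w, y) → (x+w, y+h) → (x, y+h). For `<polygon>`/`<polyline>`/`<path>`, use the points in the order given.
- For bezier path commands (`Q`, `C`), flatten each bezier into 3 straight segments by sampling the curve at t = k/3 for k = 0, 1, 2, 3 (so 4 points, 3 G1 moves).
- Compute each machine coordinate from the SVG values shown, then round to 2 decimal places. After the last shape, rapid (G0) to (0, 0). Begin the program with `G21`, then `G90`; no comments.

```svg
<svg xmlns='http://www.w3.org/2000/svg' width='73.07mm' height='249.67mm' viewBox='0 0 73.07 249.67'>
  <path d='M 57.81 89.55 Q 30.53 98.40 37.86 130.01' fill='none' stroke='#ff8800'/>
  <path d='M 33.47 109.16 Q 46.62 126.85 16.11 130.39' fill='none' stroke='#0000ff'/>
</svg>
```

Since the viewBox matches the mm dimensions, user units are millimetres directly. The only transform is the Y-flip y_m = 249.67 − y_svg.

Shape 1 is a quadratic bezier drawn with `<path>`. Its stroke #ff8800 means cut at S907, F610. After flipping Y the toolpath is (57.81,160.12) → (43.47,151.69) → (36.82,138.20) → (37.86,119.66).

Shape 2 is a quadratic bezier drawn with `<path>`. Its stroke #0000ff means score at S514, F2243. After flipping Y the toolpath is (33.47,140.51) → (37.39,130.29) → (31.60,123.21) → (16.11,119.28).

G21
G90
G0 X57.81 Y160.12
M3 S907
G1 X43.47 Y151.69 F610
G1 X36.82 Y138.20
G1 X37.86 Y119.66
M5
G0 X33.47 Y140.51
M3 S514
G1 X37.39 Y130.29 F2243
G1 X31.60 Y123.21
G1 X16.11 Y119.28
M5
G0 X0.00 Y0.00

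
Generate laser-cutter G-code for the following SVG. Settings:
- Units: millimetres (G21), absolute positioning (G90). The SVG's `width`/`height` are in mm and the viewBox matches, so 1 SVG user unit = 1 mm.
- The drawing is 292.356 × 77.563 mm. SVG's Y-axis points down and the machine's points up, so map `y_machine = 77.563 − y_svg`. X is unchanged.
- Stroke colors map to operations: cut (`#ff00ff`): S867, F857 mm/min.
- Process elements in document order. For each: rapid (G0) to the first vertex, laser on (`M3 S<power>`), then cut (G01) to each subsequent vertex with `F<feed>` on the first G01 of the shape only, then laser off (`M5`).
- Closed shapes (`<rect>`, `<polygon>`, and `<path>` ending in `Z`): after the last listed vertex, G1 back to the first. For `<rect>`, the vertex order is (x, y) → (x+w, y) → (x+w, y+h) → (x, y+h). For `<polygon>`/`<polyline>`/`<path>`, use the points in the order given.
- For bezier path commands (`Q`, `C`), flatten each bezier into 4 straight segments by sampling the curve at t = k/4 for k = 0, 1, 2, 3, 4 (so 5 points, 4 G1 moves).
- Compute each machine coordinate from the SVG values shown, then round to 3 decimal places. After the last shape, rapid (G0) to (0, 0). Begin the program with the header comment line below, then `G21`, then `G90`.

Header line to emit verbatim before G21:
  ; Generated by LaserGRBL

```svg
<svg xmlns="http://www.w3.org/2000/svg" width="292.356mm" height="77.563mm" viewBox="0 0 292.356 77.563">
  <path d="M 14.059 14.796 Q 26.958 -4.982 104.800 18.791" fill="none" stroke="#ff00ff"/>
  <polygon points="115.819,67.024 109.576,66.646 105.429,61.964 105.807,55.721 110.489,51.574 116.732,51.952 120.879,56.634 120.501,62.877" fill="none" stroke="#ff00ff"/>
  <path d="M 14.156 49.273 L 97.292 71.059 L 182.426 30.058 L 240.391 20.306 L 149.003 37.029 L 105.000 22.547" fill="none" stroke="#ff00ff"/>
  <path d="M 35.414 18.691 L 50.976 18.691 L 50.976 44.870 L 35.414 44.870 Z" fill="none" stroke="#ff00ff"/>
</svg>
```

1 u = 1 mm; y_m = 77.563 − y.

[1] `<path>` quadratic bezier, #ff00ff→cut S867 F857: (14.059,62.767) → (24.567,69.934) → (43.194,71.657) → (69.938,67.937) → (104.800,58.772)

[2] `<polygon>` regular polygon, #ff00ff→cut S867 F857: (115.819,10.539) → (109.576,10.917) → (105.429,15.599) → (105.807,21.842) → (110.489,25.989) → (116.732,25.611) → (120.879,20.929) → (120.501,14.686) → (115.819,10.539) (closed)

[3] `<path>` open polyline, #ff00ff→cut S867 F857: (14.156,28.290) → (97.292,6.504) → (182.426,47.505) → (240.391,57.257) → (149.003,40.534) → (105.000,55.016)

[4] `<path>` rectangle, #ff00ff→cut S867 F857: (35.414,58.872) → (50.976,58.872) → (50.976,32.693) → (35.414,32.693) → (35.414,58.872) (closed)

; Generated by LaserGRBL
G21
G90
G0 X14.059 Y62.767
M3 S867
G01 X24.567 Y69.934 F857
G01 X43.194 Y71.657
G01 X69.938 Y67.937
G01 X104.800 Y58.772
M5
G0 X115.819 Y10.539
M3 S867
G01 X109.576 Y10.917 F857
G01 X105.429 Y15.599
G01 X105.807 Y21.842
G01 X110.489 Y25.989
G01 X116.732 Y25.611
G01 X120.879 Y20.929
G01 X120.501 Y14.686
G01 X115.819 Y10.539
M5
G0 X14.156 Y28.290
M3 S867
G01 X97.292 Y6.504 F857
G01 X182.426 Y47.505
G01 X240.391 Y57.257
G01 X149.003 Y40.534
G01 X105.000 Y55.016
M5
G0 X35.414 Y58.872
M3 S867
G01 X50.976 Y58.872 F857
G01 X50.976 Y32.693
G01 X35.414 Y32.693
G01 X35.414 Y58.872
M5
G0 X0.000 Y0.000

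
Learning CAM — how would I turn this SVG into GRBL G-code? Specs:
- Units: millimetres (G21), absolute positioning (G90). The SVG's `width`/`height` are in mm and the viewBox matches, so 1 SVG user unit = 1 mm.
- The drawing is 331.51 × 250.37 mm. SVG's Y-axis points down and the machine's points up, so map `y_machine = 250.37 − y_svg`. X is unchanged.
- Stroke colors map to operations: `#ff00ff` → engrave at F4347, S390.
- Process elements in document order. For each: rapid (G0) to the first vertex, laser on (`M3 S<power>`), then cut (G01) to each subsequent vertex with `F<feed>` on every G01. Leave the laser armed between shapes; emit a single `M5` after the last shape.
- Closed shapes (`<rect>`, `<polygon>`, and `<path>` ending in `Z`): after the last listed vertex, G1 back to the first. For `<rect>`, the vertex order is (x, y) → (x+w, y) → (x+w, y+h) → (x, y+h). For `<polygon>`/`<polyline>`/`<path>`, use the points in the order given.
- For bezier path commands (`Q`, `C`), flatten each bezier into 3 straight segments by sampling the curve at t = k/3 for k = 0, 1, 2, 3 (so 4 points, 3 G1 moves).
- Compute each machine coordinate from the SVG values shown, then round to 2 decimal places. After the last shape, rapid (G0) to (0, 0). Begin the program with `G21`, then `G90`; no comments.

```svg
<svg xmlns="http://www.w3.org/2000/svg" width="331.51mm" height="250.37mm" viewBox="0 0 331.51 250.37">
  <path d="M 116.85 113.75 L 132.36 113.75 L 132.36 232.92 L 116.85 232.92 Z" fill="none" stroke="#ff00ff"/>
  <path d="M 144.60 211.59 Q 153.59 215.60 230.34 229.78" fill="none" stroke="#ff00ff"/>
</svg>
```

G21
G90
G0 X116.85 Y136.62
M3 S390
G01 X132.36 Y136.62 F4347
G01 X132.36 Y17.45 F4347
G01 X116.85 Y17.45 F4347
G01 X116.85 Y136.62 F4347
G0 X144.60 Y38.78
M3 S390
G01 X158.12 Y34.98 F4347
G01 X186.70 Y28.91 F4347
G01 X230.34 Y20.59 F4347
M5
G0 X0.00 Y0.00

Since the viewBox matches the mm dimensions, user units are millimetres directly. The only transform is the Y-flip y_m = 250.37 − y_svg.

Shape 1 is a rectangle drawn with `<path>`. Its stroke #ff00ff means engrave at S390, F4347. After flipping Y the toolpath is (116.85,136.62) → (132.36,136.62) → (132.36,17.45) → (116.85,17.45) → (116.85,136.62), returning to the start.

Shape 2 is a quadratic bezier drawn with `<path>`. Its stroke #ff00ff means engrave at S390, F4347. After flipping Y the toolpath is (144.60,38.78) → (158.12,34.98) → (186.70,28.91) → (230.34,20.59).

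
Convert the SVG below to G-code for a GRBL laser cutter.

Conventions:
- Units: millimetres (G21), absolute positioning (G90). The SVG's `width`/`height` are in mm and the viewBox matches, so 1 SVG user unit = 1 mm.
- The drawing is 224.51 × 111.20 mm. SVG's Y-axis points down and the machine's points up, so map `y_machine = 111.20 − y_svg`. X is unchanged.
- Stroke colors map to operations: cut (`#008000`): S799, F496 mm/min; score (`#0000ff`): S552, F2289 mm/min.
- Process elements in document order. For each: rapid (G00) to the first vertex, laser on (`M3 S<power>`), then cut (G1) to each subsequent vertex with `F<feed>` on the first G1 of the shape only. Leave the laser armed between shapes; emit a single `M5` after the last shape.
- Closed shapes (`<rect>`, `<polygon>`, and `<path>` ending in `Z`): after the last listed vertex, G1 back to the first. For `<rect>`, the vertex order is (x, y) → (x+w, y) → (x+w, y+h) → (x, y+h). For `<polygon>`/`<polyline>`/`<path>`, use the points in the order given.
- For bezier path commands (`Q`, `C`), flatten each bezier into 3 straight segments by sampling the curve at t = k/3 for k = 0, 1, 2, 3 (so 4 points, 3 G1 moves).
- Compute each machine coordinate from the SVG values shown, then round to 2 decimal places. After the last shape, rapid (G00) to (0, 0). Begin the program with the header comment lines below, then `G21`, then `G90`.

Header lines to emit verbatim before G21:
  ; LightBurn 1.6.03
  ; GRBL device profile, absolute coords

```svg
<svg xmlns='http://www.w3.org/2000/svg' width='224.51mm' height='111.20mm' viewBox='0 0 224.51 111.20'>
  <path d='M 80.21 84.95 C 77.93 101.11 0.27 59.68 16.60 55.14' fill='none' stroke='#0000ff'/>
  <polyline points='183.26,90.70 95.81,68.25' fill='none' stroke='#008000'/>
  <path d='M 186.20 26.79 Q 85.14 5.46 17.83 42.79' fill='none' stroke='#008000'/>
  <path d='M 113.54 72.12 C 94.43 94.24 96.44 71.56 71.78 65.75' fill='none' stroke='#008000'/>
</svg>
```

; LightBurn 1.6.03
; GRBL device profile, absolute coords
G21
G90
G00 X80.21 Y26.25
M3 S552
G1 X59.08 Y25.79 F2289
G1 X25.33 Y42.72
G1 X16.60 Y56.06
G00 X183.26 Y20.50
M3 S799
G1 X95.81 Y42.95 F496
G00 X186.20 Y84.41
M3 S799
G1 X122.58 Y92.11 F496
G1 X66.45 Y86.78
G1 X17.83 Y68.41
G00 X113.54 Y39.08
M3 S799
G1 X99.70 Y29.61 F496
G1 X89.32 Y36.30
G1 X71.78 Y45.45
M5
G00 X0.00 Y0.00

1 u = 1 mm; y_m = 111.20 − y.

[1] `<path>` cubic bezier, #0000ff→score S552 F2289: (80.21,26.25) → (59.08,25.79) → (25.33,42.72) → (16.60,56.06)

[2] `<polyline>` line segment, #008000→cut S799 F496: (183.26,20.50) → (95.81,42.95)

[3] `<path>` quadratic bezier, #008000→cut S799 F496: (186.20,84.41) → (122.58,92.11) → (66.45,86.78) → (17.83,68.41)

[4] `<path>` cubic bezier, #008000→cut S799 F496: (113.54,39.08) → (99.70,29.61) → (89.32,36.30) → (71.78,45.45)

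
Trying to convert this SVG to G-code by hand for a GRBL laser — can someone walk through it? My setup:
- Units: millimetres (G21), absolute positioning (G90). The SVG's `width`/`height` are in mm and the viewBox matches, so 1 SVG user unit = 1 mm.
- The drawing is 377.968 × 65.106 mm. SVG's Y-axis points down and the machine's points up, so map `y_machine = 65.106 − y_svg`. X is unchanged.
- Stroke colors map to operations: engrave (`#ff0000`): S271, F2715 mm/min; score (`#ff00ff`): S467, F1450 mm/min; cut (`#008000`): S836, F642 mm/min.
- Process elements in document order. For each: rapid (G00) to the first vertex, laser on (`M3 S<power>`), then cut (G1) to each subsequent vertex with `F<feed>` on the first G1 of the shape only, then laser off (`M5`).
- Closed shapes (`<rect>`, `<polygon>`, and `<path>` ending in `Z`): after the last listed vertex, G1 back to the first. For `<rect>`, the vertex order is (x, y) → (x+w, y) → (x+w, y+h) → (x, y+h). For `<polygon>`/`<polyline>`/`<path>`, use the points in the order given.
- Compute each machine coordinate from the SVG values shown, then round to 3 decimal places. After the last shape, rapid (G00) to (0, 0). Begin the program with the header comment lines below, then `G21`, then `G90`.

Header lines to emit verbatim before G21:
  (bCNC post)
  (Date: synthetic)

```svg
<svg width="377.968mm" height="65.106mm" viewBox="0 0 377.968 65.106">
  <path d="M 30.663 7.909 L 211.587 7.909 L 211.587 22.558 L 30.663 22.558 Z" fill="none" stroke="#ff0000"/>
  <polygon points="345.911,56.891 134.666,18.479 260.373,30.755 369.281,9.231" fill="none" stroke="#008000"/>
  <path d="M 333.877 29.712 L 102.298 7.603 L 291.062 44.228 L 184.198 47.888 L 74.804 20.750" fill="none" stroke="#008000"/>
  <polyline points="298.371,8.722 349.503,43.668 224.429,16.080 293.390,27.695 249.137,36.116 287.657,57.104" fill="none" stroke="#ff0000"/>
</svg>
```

(bCNC post)
(Date: synthetic)
G21
G90
G00 X30.663 Y57.197
M3 S271
G1 X211.587 Y57.197 F2715
G1 X211.587 Y42.548
G1 X30.663 Y42.548
G1 X30.663 Y57.197
M5
G00 X345.911 Y8.215
M3 S836
G1 X134.666 Y46.627 F642
G1 X260.373 Y34.351
G1 X369.281 Y55.875
G1 X345.911 Y8.215
M5
G00 X333.877 Y35.394
M3 S836
G1 X102.298 Y57.503 F642
G1 X291.062 Y20.878
G1 X184.198 Y17.218
G1 X74.804 Y44.356
M5
G00 X298.371 Y56.384
M3 S271
G1 X349.503 Y21.438 F2715
G1 X224.429 Y49.026
G1 X293.390 Y37.411
G1 X249.137 Y28.990
G1 X287.657 Y8.002
M5
G00 X0.000 Y0.000

viewBox `0 0 377.968 65.106` with mm width/height → 1 unit = 1 mm. Flip: y_m = 65.106 − y_svg.

**Shape 1** — `<path>` rectangle, stroke `#ff0000` → engrave (S271, F2715). Machine vertices: (30.663,57.197) → (211.587,57.197) → (211.587,42.548) → (30.663,42.548) → (30.663,57.197). Closed: final G1 returns to the first vertex.

**Shape 2** — `<polygon>` closed polygon, stroke `#008000` → cut (S836, F642). Machine vertices: (345.911,8.215) → (134.666,46.627) → (260.373,34.351) → (369.281,55.875) → (345.911,8.215). Closed: final G1 returns to the first vertex.

**Shape 3** — `<path>` open polyline, stroke `#008000` → cut (S836, F642). Machine vertices: (333.877,35.394) → (102.298,57.503) → (291.062,20.878) → (184.198,17.218) → (74.804,44.356). Open path.

**Shape 4** — `<polyline>` open polyline, stroke `#ff0000` → engrave (S271, F2715). Machine vertices: (298.371,56.384) → (349.503,21.438) → (224.429,49.026) → (293.390,37.411) → (249.137,28.990) → (287.657,8.002). Open path.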